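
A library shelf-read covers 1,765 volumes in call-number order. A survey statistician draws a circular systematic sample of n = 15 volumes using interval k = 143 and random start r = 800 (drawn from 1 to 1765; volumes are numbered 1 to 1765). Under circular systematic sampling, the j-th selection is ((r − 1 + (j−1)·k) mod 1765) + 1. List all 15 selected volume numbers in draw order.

800, 943, 1086, 1229, 1372, 1515, 1658, 36, 179, 322, 465, 608, 751, 894, 1037

Selection 1: 800
Selection 2: 800 + 143 = 943
Selection 3: 943 + 143 = 1086
Selection 4: 1086 + 143 = 1229
Selection 5: 1229 + 143 = 1372
Selection 6: 1372 + 143 = 1515
Selection 7: 1515 + 143 = 1658
Selection 8: 1658 + 143 = 1801 → 1801 − 1765 = 36
Selection 9: 36 + 143 = 179
Selection 10: 179 + 143 = 322
Selection 11: 322 + 143 = 465
Selection 12: 465 + 143 = 608
Selection 13: 608 + 143 = 751
Selection 14: 751 + 143 = 894
Selection 15: 894 + 143 = 1037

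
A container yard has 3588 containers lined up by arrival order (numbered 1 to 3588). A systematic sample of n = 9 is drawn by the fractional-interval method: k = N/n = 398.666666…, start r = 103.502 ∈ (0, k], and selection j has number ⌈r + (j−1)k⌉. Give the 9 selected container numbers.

j=1: r + 0k = 103.502 → ⌈·⌉ = 104
j=2: r + 1k = 502.168666… → ⌈·⌉ = 503
j=3: r + 2k = 900.835333… → ⌈·⌉ = 901
j=4: r + 3k = 1299.502 → ⌈·⌉ = 1300
j=5: r + 4k = 1698.168666… → ⌈·⌉ = 1699
j=6: r + 5k = 2096.835333… → ⌈·⌉ = 2097
j=7: r + 6k = 2495.502 → ⌈·⌉ = 2496
j=8: r + 7k = 2894.168666… → ⌈·⌉ = 2895
j=9: r + 8k = 3292.835333… → ⌈·⌉ = 3293

104, 503, 901, 1300, 1699, 2097, 2496, 2895, 3293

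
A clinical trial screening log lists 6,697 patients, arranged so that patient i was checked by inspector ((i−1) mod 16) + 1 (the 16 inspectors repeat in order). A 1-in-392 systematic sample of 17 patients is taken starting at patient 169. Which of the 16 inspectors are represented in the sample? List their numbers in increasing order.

Consecutive selections differ by k = 392, so their inspector numbers differ by 392 mod 16 = 8.
gcd(392, 16) = 8, so the sample visits 16/8 = 2 distinct residues mod 16.
Start 169 is inspector 9; the inspectors hit are 1, 9.

1, 9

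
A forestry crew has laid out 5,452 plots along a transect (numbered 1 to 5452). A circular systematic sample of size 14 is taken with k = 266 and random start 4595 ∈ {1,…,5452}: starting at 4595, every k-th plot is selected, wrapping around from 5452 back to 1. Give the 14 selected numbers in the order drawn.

4595, 4861, 5127, 5393, 207, 473, 739, 1005, 1271, 1537, 1803, 2069, 2335, 2601

Selection 1: 4595
Selection 2: 4595 + 266 = 4861
Selection 3: 4861 + 266 = 5127
Selection 4: 5127 + 266 = 5393
Selection 5: 5393 + 266 = 5659 → 5659 − 5452 = 207
Selection 6: 207 + 266 = 473
Selection 7: 473 + 266 = 739
Selection 8: 739 + 266 = 1005
Selection 9: 1005 + 266 = 1271
Selection 10: 1271 + 266 = 1537
Selection 11: 1537 + 266 = 1803
Selection 12: 1803 + 266 = 2069
Selection 13: 2069 + 266 = 2335
Selection 14: 2335 + 266 = 2601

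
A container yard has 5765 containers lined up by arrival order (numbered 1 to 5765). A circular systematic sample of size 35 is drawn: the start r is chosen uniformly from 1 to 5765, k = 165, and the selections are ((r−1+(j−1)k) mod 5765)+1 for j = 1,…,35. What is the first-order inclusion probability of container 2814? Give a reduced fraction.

For each position j, as r ranges over 1…5765 the j-th selection hits every container exactly once, so container 2814 is selected for exactly 35 of the 5765 starts.
Inclusion probability = 35/5765 = 7/1153.

7/1153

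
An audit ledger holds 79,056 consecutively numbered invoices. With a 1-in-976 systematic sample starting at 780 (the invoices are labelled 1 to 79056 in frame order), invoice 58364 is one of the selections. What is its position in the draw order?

60

k = 976
position = (58364 − 780)/976 + 1 = 57584/976 + 1 = 59 + 1 = 60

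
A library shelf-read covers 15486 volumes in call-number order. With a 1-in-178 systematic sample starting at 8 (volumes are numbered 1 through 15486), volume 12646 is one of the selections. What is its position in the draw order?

k = 178
position = (12646 − 8)/178 + 1 = 12638/178 + 1 = 71 + 1 = 72

72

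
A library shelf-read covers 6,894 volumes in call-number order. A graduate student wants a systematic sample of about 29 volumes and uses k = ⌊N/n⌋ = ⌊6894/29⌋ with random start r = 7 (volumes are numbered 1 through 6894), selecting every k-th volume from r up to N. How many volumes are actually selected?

k = ⌊6894/29⌋ = 237
Achieved size = ⌊(6894 − 7)/237⌋ + 1 = ⌊6887/237⌋ + 1 = 29 + 1 = 30
(last selection: 7 + 29×237 = 6880 ≤ 6894; next would be 7117 > 6894)

30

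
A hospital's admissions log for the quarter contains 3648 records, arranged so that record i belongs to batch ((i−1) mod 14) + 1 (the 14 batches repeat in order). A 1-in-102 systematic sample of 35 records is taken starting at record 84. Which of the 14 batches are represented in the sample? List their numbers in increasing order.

Consecutive selections differ by k = 102, so their batch numbers differ by 102 mod 14 = 4.
gcd(102, 14) = 2, so the sample visits 14/2 = 7 distinct residues mod 14.
Start 84 is batch 14; the batches hit are 2, 4, 6, 8, 10, 12, 14.

2, 4, 6, 8, 10, 12, 14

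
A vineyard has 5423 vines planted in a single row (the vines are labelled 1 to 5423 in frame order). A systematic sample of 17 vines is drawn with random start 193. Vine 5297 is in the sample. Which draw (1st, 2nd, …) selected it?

17

k = 5423/17 = 319
position = (5297 − 193)/319 + 1 = 5104/319 + 1 = 16 + 1 = 17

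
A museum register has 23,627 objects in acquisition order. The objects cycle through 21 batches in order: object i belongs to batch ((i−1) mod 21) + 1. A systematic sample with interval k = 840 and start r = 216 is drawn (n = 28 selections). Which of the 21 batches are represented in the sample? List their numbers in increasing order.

Consecutive selections differ by k = 840, so their batch numbers differ by 840 mod 21 = 0.
gcd(840, 21) = 21, so the sample visits 21/21 = 1 distinct residues mod 21.
Start 216 is batch 6; the batches hit are 6.

6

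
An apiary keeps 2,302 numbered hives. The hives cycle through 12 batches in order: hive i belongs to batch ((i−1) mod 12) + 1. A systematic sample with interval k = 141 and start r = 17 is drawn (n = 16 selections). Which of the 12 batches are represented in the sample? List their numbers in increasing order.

Consecutive selections differ by k = 141, so their batch numbers differ by 141 mod 12 = 9.
gcd(141, 12) = 3, so the sample visits 12/3 = 4 distinct residues mod 12.
Start 17 is batch 5; the batches hit are 2, 5, 8, 11.

2, 5, 8, 11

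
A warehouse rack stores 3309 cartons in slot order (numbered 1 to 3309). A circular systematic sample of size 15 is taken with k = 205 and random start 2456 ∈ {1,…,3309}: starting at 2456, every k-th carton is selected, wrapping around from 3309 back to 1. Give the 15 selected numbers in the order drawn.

Selection 1: 2456
Selection 2: 2456 + 205 = 2661
Selection 3: 2661 + 205 = 2866
Selection 4: 2866 + 205 = 3071
Selection 5: 3071 + 205 = 3276
Selection 6: 3276 + 205 = 3481 → 3481 − 3309 = 172
Selection 7: 172 + 205 = 377
Selection 8: 377 + 205 = 582
Selection 9: 582 + 205 = 787
Selection 10: 787 + 205 = 992
Selection 11: 992 + 205 = 1197
Selection 12: 1197 + 205 = 1402
Selection 13: 1402 + 205 = 1607
Selection 14: 1607 + 205 = 1812
Selection 15: 1812 + 205 = 2017

2456, 2661, 2866, 3071, 3276, 172, 377, 582, 787, 992, 1197, 1402, 1607, 1812, 2017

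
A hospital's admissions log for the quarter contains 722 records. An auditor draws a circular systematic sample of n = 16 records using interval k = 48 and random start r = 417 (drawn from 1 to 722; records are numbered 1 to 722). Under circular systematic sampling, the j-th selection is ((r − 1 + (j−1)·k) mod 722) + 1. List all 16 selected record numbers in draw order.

417, 465, 513, 561, 609, 657, 705, 31, 79, 127, 175, 223, 271, 319, 367, 415

Selection 1: 417
Selection 2: 417 + 48 = 465
Selection 3: 465 + 48 = 513
Selection 4: 513 + 48 = 561
Selection 5: 561 + 48 = 609
Selection 6: 609 + 48 = 657
Selection 7: 657 + 48 = 705
Selection 8: 705 + 48 = 753 → 753 − 722 = 31
Selection 9: 31 + 48 = 79
Selection 10: 79 + 48 = 127
Selection 11: 127 + 48 = 175
Selection 12: 175 + 48 = 223
Selection 13: 223 + 48 = 271
Selection 14: 271 + 48 = 319
Selection 15: 319 + 48 = 367
Selection 16: 367 + 48 = 415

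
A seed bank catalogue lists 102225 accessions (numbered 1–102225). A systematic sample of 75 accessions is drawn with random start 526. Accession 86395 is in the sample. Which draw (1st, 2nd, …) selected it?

k = 102225/75 = 1363
position = (86395 − 526)/1363 + 1 = 85869/1363 + 1 = 63 + 1 = 64

64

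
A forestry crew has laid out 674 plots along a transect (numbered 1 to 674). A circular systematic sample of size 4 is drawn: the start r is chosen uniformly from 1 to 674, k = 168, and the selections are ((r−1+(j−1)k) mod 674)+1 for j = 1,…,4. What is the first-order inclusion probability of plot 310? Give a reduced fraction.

For each position j, as r ranges over 1…674 the j-th selection hits every plot exactly once, so plot 310 is selected for exactly 4 of the 674 starts.
Inclusion probability = 4/674 = 2/337.

2/337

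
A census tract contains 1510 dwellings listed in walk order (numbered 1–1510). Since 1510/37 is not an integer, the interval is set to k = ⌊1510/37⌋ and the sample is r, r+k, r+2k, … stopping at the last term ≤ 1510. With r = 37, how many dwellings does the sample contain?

37

k = ⌊1510/37⌋ = 40
Achieved size = ⌊(1510 − 37)/40⌋ + 1 = ⌊1473/40⌋ + 1 = 36 + 1 = 37
(last selection: 37 + 36×40 = 1477 ≤ 1510; next would be 1517 > 1510)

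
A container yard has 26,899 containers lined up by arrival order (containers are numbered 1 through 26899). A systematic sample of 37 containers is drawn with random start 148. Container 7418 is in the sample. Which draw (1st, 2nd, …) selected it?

k = 26899/37 = 727
position = (7418 − 148)/727 + 1 = 7270/727 + 1 = 10 + 1 = 11

11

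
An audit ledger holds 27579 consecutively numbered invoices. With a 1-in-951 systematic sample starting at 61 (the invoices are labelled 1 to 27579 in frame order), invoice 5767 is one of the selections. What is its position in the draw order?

k = 951
position = (5767 − 61)/951 + 1 = 5706/951 + 1 = 6 + 1 = 7

7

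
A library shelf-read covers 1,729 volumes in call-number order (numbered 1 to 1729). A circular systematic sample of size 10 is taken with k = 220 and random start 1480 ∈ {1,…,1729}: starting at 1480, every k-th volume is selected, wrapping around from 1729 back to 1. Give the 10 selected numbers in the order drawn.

1480, 1700, 191, 411, 631, 851, 1071, 1291, 1511, 2

Selection 1: 1480
Selection 2: 1480 + 220 = 1700
Selection 3: 1700 + 220 = 1920 → 1920 − 1729 = 191
Selection 4: 191 + 220 = 411
Selection 5: 411 + 220 = 631
Selection 6: 631 + 220 = 851
Selection 7: 851 + 220 = 1071
Selection 8: 1071 + 220 = 1291
Selection 9: 1291 + 220 = 1511
Selection 10: 1511 + 220 = 1731 → 1731 − 1729 = 2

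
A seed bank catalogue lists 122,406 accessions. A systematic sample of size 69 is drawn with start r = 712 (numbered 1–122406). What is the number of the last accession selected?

121344

k = 122406/69 = 1774
69th selection = r + (69−1)·k = 712 + 68×1774 = 712 + 120632 = 121344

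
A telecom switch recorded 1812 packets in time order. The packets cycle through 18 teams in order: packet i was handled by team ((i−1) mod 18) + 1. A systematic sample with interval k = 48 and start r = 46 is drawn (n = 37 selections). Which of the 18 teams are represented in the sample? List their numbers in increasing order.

4, 10, 16

Consecutive selections differ by k = 48, so their team numbers differ by 48 mod 18 = 12.
gcd(48, 18) = 6, so the sample visits 18/6 = 3 distinct residues mod 18.
Start 46 is team 10; the teams hit are 4, 10, 16.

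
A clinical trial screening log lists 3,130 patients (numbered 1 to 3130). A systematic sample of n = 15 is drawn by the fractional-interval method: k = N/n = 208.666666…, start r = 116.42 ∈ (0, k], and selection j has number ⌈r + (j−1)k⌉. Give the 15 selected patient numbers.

j=1: r + 0k = 116.42 → ⌈·⌉ = 117
j=2: r + 1k = 325.086666… → ⌈·⌉ = 326
j=3: r + 2k = 533.753333… → ⌈·⌉ = 534
j=4: r + 3k = 742.42 → ⌈·⌉ = 743
j=5: r + 4k = 951.086666… → ⌈·⌉ = 952
j=6: r + 5k = 1159.753333… → ⌈·⌉ = 1160
j=7: r + 6k = 1368.42 → ⌈·⌉ = 1369
j=8: r + 7k = 1577.086666… → ⌈·⌉ = 1578
j=9: r + 8k = 1785.753333… → ⌈·⌉ = 1786
j=10: r + 9k = 1994.42 → ⌈·⌉ = 1995
j=11: r + 10k = 2203.086666… → ⌈·⌉ = 2204
j=12: r + 11k = 2411.753333… → ⌈·⌉ = 2412
j=13: r + 12k = 2620.42 → ⌈·⌉ = 2621
j=14: r + 13k = 2829.086666… → ⌈·⌉ = 2830
j=15: r + 14k = 3037.753333… → ⌈·⌉ = 3038

117, 326, 534, 743, 952, 1160, 1369, 1578, 1786, 1995, 2204, 2412, 2621, 2830, 3038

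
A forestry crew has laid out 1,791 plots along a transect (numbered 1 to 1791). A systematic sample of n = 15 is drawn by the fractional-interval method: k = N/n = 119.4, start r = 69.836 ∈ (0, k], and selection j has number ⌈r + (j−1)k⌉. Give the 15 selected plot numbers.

j=1: r + 0k = 69.836 → ⌈·⌉ = 70
j=2: r + 1k = 189.236 → ⌈·⌉ = 190
j=3: r + 2k = 308.636 → ⌈·⌉ = 309
j=4: r + 3k = 428.036 → ⌈·⌉ = 429
j=5: r + 4k = 547.436 → ⌈·⌉ = 548
j=6: r + 5k = 666.836 → ⌈·⌉ = 667
j=7: r + 6k = 786.236 → ⌈·⌉ = 787
j=8: r + 7k = 905.636 → ⌈·⌉ = 906
j=9: r + 8k = 1025.036 → ⌈·⌉ = 1026
j=10: r + 9k = 1144.436 → ⌈·⌉ = 1145
j=11: r + 10k = 1263.836 → ⌈·⌉ = 1264
j=12: r + 11k = 1383.236 → ⌈·⌉ = 1384
j=13: r + 12k = 1502.636 → ⌈·⌉ = 1503
j=14: r + 13k = 1622.036 → ⌈·⌉ = 1623
j=15: r + 14k = 1741.436 → ⌈·⌉ = 1742

70, 190, 309, 429, 548, 667, 787, 906, 1026, 1145, 1264, 1384, 1503, 1623, 1742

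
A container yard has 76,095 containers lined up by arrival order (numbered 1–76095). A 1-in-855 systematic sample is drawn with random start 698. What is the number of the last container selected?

k = 855
89th selection = r + (89−1)·k = 698 + 88×855 = 698 + 75240 = 75938

75938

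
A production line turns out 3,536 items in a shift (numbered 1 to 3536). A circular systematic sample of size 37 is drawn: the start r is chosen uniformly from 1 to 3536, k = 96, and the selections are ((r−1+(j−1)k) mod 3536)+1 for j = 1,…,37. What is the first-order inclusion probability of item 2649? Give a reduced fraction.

37/3536

For each position j, as r ranges over 1…3536 the j-th selection hits every item exactly once, so item 2649 is selected for exactly 37 of the 3536 starts.
Inclusion probability = 37/3536.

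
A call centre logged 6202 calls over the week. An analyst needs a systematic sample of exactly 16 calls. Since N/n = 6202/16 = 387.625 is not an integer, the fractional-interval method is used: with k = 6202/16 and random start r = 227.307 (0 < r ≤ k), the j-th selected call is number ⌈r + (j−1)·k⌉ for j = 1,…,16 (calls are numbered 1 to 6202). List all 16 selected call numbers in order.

228, 615, 1003, 1391, 1778, 2166, 2554, 2941, 3329, 3716, 4104, 4492, 4879, 5267, 5655, 6042

j=1: r + 0k = 227.307 → ⌈·⌉ = 228
j=2: r + 1k = 614.932 → ⌈·⌉ = 615
j=3: r + 2k = 1002.557 → ⌈·⌉ = 1003
j=4: r + 3k = 1390.182 → ⌈·⌉ = 1391
j=5: r + 4k = 1777.807 → ⌈·⌉ = 1778
j=6: r + 5k = 2165.432 → ⌈·⌉ = 2166
j=7: r + 6k = 2553.057 → ⌈·⌉ = 2554
j=8: r + 7k = 2940.682 → ⌈·⌉ = 2941
j=9: r + 8k = 3328.307 → ⌈·⌉ = 3329
j=10: r + 9k = 3715.932 → ⌈·⌉ = 3716
j=11: r + 10k = 4103.557 → ⌈·⌉ = 4104
j=12: r + 11k = 4491.182 → ⌈·⌉ = 4492
j=13: r + 12k = 4878.807 → ⌈·⌉ = 4879
j=14: r + 13k = 5266.432 → ⌈·⌉ = 5267
j=15: r + 14k = 5654.057 → ⌈·⌉ = 5655
j=16: r + 15k = 6041.682 → ⌈·⌉ = 6042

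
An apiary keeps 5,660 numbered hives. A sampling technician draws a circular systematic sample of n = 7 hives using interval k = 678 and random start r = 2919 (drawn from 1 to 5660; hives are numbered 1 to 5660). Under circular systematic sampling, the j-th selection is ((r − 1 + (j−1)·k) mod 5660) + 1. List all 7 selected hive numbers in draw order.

2919, 3597, 4275, 4953, 5631, 649, 1327

Selection 1: 2919
Selection 2: 2919 + 678 = 3597
Selection 3: 3597 + 678 = 4275
Selection 4: 4275 + 678 = 4953
Selection 5: 4953 + 678 = 5631
Selection 6: 5631 + 678 = 6309 → 6309 − 5660 = 649
Selection 7: 649 + 678 = 1327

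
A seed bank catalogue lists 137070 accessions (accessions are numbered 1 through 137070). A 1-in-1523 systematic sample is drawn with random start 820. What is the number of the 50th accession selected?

75447

k = 1523
50th selection = r + (50−1)·k = 820 + 49×1523 = 820 + 74627 = 75447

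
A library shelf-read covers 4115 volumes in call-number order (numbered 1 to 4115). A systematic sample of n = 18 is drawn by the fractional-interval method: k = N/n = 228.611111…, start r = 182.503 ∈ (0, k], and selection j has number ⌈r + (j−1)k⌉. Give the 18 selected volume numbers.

183, 412, 640, 869, 1097, 1326, 1555, 1783, 2012, 2241, 2469, 2698, 2926, 3155, 3384, 3612, 3841, 4069

j=1: r + 0k = 182.503 → ⌈·⌉ = 183
j=2: r + 1k = 411.114111… → ⌈·⌉ = 412
j=3: r + 2k = 639.725222… → ⌈·⌉ = 640
j=4: r + 3k = 868.336333… → ⌈·⌉ = 869
j=5: r + 4k = 1096.947444… → ⌈·⌉ = 1097
j=6: r + 5k = 1325.558555… → ⌈·⌉ = 1326
j=7: r + 6k = 1554.169666… → ⌈·⌉ = 1555
j=8: r + 7k = 1782.780777… → ⌈·⌉ = 1783
j=9: r + 8k = 2011.391888… → ⌈·⌉ = 2012
j=10: r + 9k = 2240.003 → ⌈·⌉ = 2241
j=11: r + 10k = 2468.614111… → ⌈·⌉ = 2469
j=12: r + 11k = 2697.225222… → ⌈·⌉ = 2698
j=13: r + 12k = 2925.836333… → ⌈·⌉ = 2926
j=14: r + 13k = 3154.447444… → ⌈·⌉ = 3155
j=15: r + 14k = 3383.058555… → ⌈·⌉ = 3384
j=16: r + 15k = 3611.669666… → ⌈·⌉ = 3612
j=17: r + 16k = 3840.280777… → ⌈·⌉ = 3841
j=18: r + 17k = 4068.891888… → ⌈·⌉ = 4069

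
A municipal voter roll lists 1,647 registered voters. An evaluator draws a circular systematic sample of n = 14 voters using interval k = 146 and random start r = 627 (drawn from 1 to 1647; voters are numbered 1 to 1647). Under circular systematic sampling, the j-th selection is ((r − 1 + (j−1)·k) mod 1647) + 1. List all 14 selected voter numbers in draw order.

627, 773, 919, 1065, 1211, 1357, 1503, 2, 148, 294, 440, 586, 732, 878

Selection 1: 627
Selection 2: 627 + 146 = 773
Selection 3: 773 + 146 = 919
Selection 4: 919 + 146 = 1065
Selection 5: 1065 + 146 = 1211
Selection 6: 1211 + 146 = 1357
Selection 7: 1357 + 146 = 1503
Selection 8: 1503 + 146 = 1649 → 1649 − 1647 = 2
Selection 9: 2 + 146 = 148
Selection 10: 148 + 146 = 294
Selection 11: 294 + 146 = 440
Selection 12: 440 + 146 = 586
Selection 13: 586 + 146 = 732
Selection 14: 732 + 146 = 878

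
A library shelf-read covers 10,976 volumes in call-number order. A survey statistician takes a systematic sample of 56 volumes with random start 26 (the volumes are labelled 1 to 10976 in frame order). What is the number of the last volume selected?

k = 10976/56 = 196
56th selection = r + (56−1)·k = 26 + 55×196 = 26 + 10780 = 10806

10806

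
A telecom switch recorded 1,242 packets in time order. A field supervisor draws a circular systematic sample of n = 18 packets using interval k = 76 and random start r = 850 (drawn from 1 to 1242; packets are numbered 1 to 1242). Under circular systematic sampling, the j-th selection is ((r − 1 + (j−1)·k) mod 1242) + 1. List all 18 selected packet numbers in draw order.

850, 926, 1002, 1078, 1154, 1230, 64, 140, 216, 292, 368, 444, 520, 596, 672, 748, 824, 900

Selection 1: 850
Selection 2: 850 + 76 = 926
Selection 3: 926 + 76 = 1002
Selection 4: 1002 + 76 = 1078
Selection 5: 1078 + 76 = 1154
Selection 6: 1154 + 76 = 1230
Selection 7: 1230 + 76 = 1306 → 1306 − 1242 = 64
Selection 8: 64 + 76 = 140
Selection 9: 140 + 76 = 216
Selection 10: 216 + 76 = 292
Selection 11: 292 + 76 = 368
Selection 12: 368 + 76 = 444
Selection 13: 444 + 76 = 520
Selection 14: 520 + 76 = 596
Selection 15: 596 + 76 = 672
Selection 16: 672 + 76 = 748
Selection 17: 748 + 76 = 824
Selection 18: 824 + 76 = 900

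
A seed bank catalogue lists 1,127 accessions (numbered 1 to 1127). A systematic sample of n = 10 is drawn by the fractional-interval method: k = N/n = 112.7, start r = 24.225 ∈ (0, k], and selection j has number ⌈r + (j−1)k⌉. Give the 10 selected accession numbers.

j=1: r + 0k = 24.225 → ⌈·⌉ = 25
j=2: r + 1k = 136.925 → ⌈·⌉ = 137
j=3: r + 2k = 249.625 → ⌈·⌉ = 250
j=4: r + 3k = 362.325 → ⌈·⌉ = 363
j=5: r + 4k = 475.025 → ⌈·⌉ = 476
j=6: r + 5k = 587.725 → ⌈·⌉ = 588
j=7: r + 6k = 700.425 → ⌈·⌉ = 701
j=8: r + 7k = 813.125 → ⌈·⌉ = 814
j=9: r + 8k = 925.825 → ⌈·⌉ = 926
j=10: r + 9k = 1038.525 → ⌈·⌉ = 1039

25, 137, 250, 363, 476, 588, 701, 814, 926, 1039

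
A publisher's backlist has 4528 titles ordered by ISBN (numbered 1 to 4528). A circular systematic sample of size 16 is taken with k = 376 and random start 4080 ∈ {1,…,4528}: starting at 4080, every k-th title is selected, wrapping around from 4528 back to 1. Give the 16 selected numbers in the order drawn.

4080, 4456, 304, 680, 1056, 1432, 1808, 2184, 2560, 2936, 3312, 3688, 4064, 4440, 288, 664

Selection 1: 4080
Selection 2: 4080 + 376 = 4456
Selection 3: 4456 + 376 = 4832 → 4832 − 4528 = 304
Selection 4: 304 + 376 = 680
Selection 5: 680 + 376 = 1056
Selection 6: 1056 + 376 = 1432
Selection 7: 1432 + 376 = 1808
Selection 8: 1808 + 376 = 2184
Selection 9: 2184 + 376 = 2560
Selection 10: 2560 + 376 = 2936
Selection 11: 2936 + 376 = 3312
Selection 12: 3312 + 376 = 3688
Selection 13: 3688 + 376 = 4064
Selection 14: 4064 + 376 = 4440
Selection 15: 4440 + 376 = 4816 → 4816 − 4528 = 288
Selection 16: 288 + 376 = 664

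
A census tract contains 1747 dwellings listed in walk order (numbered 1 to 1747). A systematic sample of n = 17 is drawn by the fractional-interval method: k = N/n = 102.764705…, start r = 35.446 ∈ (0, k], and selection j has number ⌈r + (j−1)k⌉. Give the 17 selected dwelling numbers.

36, 139, 241, 344, 447, 550, 653, 755, 858, 961, 1064, 1166, 1269, 1372, 1475, 1577, 1680

j=1: r + 0k = 35.446 → ⌈·⌉ = 36
j=2: r + 1k = 138.210705… → ⌈·⌉ = 139
j=3: r + 2k = 240.975411… → ⌈·⌉ = 241
j=4: r + 3k = 343.740117… → ⌈·⌉ = 344
j=5: r + 4k = 446.504823… → ⌈·⌉ = 447
j=6: r + 5k = 549.269529… → ⌈·⌉ = 550
j=7: r + 6k = 652.034235… → ⌈·⌉ = 653
j=8: r + 7k = 754.798941… → ⌈·⌉ = 755
j=9: r + 8k = 857.563647… → ⌈·⌉ = 858
j=10: r + 9k = 960.328352… → ⌈·⌉ = 961
j=11: r + 10k = 1063.093058… → ⌈·⌉ = 1064
j=12: r + 11k = 1165.857764… → ⌈·⌉ = 1166
j=13: r + 12k = 1268.622470… → ⌈·⌉ = 1269
j=14: r + 13k = 1371.387176… → ⌈·⌉ = 1372
j=15: r + 14k = 1474.151882… → ⌈·⌉ = 1475
j=16: r + 15k = 1576.916588… → ⌈·⌉ = 1577
j=17: r + 16k = 1679.681294… → ⌈·⌉ = 1680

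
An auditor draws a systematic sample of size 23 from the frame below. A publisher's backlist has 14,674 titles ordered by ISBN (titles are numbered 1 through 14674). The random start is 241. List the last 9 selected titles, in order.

9173, 9811, 10449, 11087, 11725, 12363, 13001, 13639, 14277

k = N/n = 14674/23 = 638
15th selection = 241 + 14×638 = 9173
16th: 9173 + 638 = 9811
17th: 9811 + 638 = 10449
18th: 10449 + 638 = 11087
19th: 11087 + 638 = 11725
20th: 11725 + 638 = 12363
21st: 12363 + 638 = 13001
22nd: 13001 + 638 = 13639
23rd: 13639 + 638 = 14277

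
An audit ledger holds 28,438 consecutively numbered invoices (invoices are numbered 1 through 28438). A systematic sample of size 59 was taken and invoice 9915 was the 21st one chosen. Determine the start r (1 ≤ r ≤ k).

k = 28438/59 = 482
r = 9915 − (21−1)×482 = 9915 − 9640 = 275

275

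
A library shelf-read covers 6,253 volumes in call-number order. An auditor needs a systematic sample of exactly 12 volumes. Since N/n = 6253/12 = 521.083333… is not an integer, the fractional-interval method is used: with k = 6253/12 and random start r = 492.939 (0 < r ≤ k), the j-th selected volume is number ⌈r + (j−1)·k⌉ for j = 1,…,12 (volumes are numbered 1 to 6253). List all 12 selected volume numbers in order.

j=1: r + 0k = 492.939 → ⌈·⌉ = 493
j=2: r + 1k = 1014.022333… → ⌈·⌉ = 1015
j=3: r + 2k = 1535.105666… → ⌈·⌉ = 1536
j=4: r + 3k = 2056.189 → ⌈·⌉ = 2057
j=5: r + 4k = 2577.272333… → ⌈·⌉ = 2578
j=6: r + 5k = 3098.355666… → ⌈·⌉ = 3099
j=7: r + 6k = 3619.439 → ⌈·⌉ = 3620
j=8: r + 7k = 4140.522333… → ⌈·⌉ = 4141
j=9: r + 8k = 4661.605666… → ⌈·⌉ = 4662
j=10: r + 9k = 5182.689 → ⌈·⌉ = 5183
j=11: r + 10k = 5703.772333… → ⌈·⌉ = 5704
j=12: r + 11k = 6224.855666… → ⌈·⌉ = 6225

493, 1015, 1536, 2057, 2578, 3099, 3620, 4141, 4662, 5183, 5704, 6225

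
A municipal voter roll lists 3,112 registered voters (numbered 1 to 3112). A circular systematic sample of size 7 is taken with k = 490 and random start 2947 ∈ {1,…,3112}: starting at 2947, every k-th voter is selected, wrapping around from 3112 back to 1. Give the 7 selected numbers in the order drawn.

2947, 325, 815, 1305, 1795, 2285, 2775

Selection 1: 2947
Selection 2: 2947 + 490 = 3437 → 3437 − 3112 = 325
Selection 3: 325 + 490 = 815
Selection 4: 815 + 490 = 1305
Selection 5: 1305 + 490 = 1795
Selection 6: 1795 + 490 = 2285
Selection 7: 2285 + 490 = 2775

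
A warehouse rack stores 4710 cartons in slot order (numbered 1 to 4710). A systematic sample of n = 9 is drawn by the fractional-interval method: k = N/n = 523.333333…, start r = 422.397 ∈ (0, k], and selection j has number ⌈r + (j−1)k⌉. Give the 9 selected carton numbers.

j=1: r + 0k = 422.397 → ⌈·⌉ = 423
j=2: r + 1k = 945.730333… → ⌈·⌉ = 946
j=3: r + 2k = 1469.063666… → ⌈·⌉ = 1470
j=4: r + 3k = 1992.397 → ⌈·⌉ = 1993
j=5: r + 4k = 2515.730333… → ⌈·⌉ = 2516
j=6: r + 5k = 3039.063666… → ⌈·⌉ = 3040
j=7: r + 6k = 3562.397 → ⌈·⌉ = 3563
j=8: r + 7k = 4085.730333… → ⌈·⌉ = 4086
j=9: r + 8k = 4609.063666… → ⌈·⌉ = 4610

423, 946, 1470, 1993, 2516, 3040, 3563, 4086, 4610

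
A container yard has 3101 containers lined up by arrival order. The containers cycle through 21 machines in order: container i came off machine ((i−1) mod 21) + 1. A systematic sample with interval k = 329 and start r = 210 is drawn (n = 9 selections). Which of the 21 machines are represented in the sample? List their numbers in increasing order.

Consecutive selections differ by k = 329, so their machine numbers differ by 329 mod 21 = 14.
gcd(329, 21) = 7, so the sample visits 21/7 = 3 distinct residues mod 21.
Start 210 is machine 21; the machines hit are 7, 14, 21.

7, 14, 21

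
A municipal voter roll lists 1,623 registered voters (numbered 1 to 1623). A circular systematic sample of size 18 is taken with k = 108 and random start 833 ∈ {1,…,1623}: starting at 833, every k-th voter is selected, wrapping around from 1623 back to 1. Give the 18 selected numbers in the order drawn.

833, 941, 1049, 1157, 1265, 1373, 1481, 1589, 74, 182, 290, 398, 506, 614, 722, 830, 938, 1046

Selection 1: 833
Selection 2: 833 + 108 = 941
Selection 3: 941 + 108 = 1049
Selection 4: 1049 + 108 = 1157
Selection 5: 1157 + 108 = 1265
Selection 6: 1265 + 108 = 1373
Selection 7: 1373 + 108 = 1481
Selection 8: 1481 + 108 = 1589
Selection 9: 1589 + 108 = 1697 → 1697 − 1623 = 74
Selection 10: 74 + 108 = 182
Selection 11: 182 + 108 = 290
Selection 12: 290 + 108 = 398
Selection 13: 398 + 108 = 506
Selection 14: 506 + 108 = 614
Selection 15: 614 + 108 = 722
Selection 16: 722 + 108 = 830
Selection 17: 830 + 108 = 938
Selection 18: 938 + 108 = 1046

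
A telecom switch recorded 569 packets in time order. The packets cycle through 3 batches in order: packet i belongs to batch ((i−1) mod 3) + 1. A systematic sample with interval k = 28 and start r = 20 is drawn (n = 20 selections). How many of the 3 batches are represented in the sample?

Consecutive selections differ by k = 28, so their batch numbers differ by 28 mod 3 = 1.
gcd(28, 3) = 1, so the sample visits 3/1 = 3 distinct residues mod 3.
Start 20 is batch 2; the batches hit are 1, 2, 3.

3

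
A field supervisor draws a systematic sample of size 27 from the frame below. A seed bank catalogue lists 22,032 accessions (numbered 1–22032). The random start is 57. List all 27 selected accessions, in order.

k = N/n = 22032/27 = 816
accession 1: 57
accession 2: 57 + 816 = 873
accession 3: 873 + 816 = 1689
accession 4: 1689 + 816 = 2505
accession 5: 2505 + 816 = 3321
accession 6: 3321 + 816 = 4137
accession 7: 4137 + 816 = 4953
accession 8: 4953 + 816 = 5769
accession 9: 5769 + 816 = 6585
accession 10: 6585 + 816 = 7401
accession 11: 7401 + 816 = 8217
accession 12: 8217 + 816 = 9033
accession 13: 9033 + 816 = 9849
accession 14: 9849 + 816 = 10665
accession 15: 10665 + 816 = 11481
accession 16: 11481 + 816 = 12297
accession 17: 12297 + 816 = 13113
accession 18: 13113 + 816 = 13929
accession 19: 13929 + 816 = 14745
accession 20: 14745 + 816 = 15561
accession 21: 15561 + 816 = 16377
accession 22: 16377 + 816 = 17193
accession 23: 17193 + 816 = 18009
accession 24: 18009 + 816 = 18825
accession 25: 18825 + 816 = 19641
accession 26: 19641 + 816 = 20457
accession 27: 20457 + 816 = 21273

57, 873, 1689, 2505, 3321, 4137, 4953, 5769, 6585, 7401, 8217, 9033, 9849, 10665, 11481, 12297, 13113, 13929, 14745, 15561, 16377, 17193, 18009, 18825, 19641, 20457, 21273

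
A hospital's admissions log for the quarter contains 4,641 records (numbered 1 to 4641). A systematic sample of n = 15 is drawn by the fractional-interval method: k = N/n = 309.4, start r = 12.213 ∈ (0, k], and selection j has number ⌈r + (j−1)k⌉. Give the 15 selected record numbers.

j=1: r + 0k = 12.213 → ⌈·⌉ = 13
j=2: r + 1k = 321.613 → ⌈·⌉ = 322
j=3: r + 2k = 631.013 → ⌈·⌉ = 632
j=4: r + 3k = 940.413 → ⌈·⌉ = 941
j=5: r + 4k = 1249.813 → ⌈·⌉ = 1250
j=6: r + 5k = 1559.213 → ⌈·⌉ = 1560
j=7: r + 6k = 1868.613 → ⌈·⌉ = 1869
j=8: r + 7k = 2178.013 → ⌈·⌉ = 2179
j=9: r + 8k = 2487.413 → ⌈·⌉ = 2488
j=10: r + 9k = 2796.813 → ⌈·⌉ = 2797
j=11: r + 10k = 3106.213 → ⌈·⌉ = 3107
j=12: r + 11k = 3415.613 → ⌈·⌉ = 3416
j=13: r + 12k = 3725.013 → ⌈·⌉ = 3726
j=14: r + 13k = 4034.413 → ⌈·⌉ = 4035
j=15: r + 14k = 4343.813 → ⌈·⌉ = 4344

13, 322, 632, 941, 1250, 1560, 1869, 2179, 2488, 2797, 3107, 3416, 3726, 4035, 4344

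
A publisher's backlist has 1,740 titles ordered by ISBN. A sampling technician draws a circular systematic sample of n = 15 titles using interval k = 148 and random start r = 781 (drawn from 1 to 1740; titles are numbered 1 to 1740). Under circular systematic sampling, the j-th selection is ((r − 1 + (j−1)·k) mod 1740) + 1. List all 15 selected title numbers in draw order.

781, 929, 1077, 1225, 1373, 1521, 1669, 77, 225, 373, 521, 669, 817, 965, 1113

Selection 1: 781
Selection 2: 781 + 148 = 929
Selection 3: 929 + 148 = 1077
Selection 4: 1077 + 148 = 1225
Selection 5: 1225 + 148 = 1373
Selection 6: 1373 + 148 = 1521
Selection 7: 1521 + 148 = 1669
Selection 8: 1669 + 148 = 1817 → 1817 − 1740 = 77
Selection 9: 77 + 148 = 225
Selection 10: 225 + 148 = 373
Selection 11: 373 + 148 = 521
Selection 12: 521 + 148 = 669
Selection 13: 669 + 148 = 817
Selection 14: 817 + 148 = 965
Selection 15: 965 + 148 = 1113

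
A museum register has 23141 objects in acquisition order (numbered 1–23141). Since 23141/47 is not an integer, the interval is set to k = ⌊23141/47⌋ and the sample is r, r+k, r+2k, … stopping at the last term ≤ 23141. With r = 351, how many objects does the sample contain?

k = ⌊23141/47⌋ = 492
Achieved size = ⌊(23141 − 351)/492⌋ + 1 = ⌊22790/492⌋ + 1 = 46 + 1 = 47
(last selection: 351 + 46×492 = 22983 ≤ 23141; next would be 23475 > 23141)

47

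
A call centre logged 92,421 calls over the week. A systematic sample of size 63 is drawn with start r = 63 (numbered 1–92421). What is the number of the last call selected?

k = 92421/63 = 1467
63rd selection = r + (63−1)·k = 63 + 62×1467 = 63 + 90954 = 91017

91017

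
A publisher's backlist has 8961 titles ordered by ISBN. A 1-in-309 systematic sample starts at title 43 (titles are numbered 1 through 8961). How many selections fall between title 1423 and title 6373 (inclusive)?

16

k = 309
First selection ≥ 1423: 43 + ⌈(1423−43)/309⌉·309 = 43 + 5×309 = 1588
Last selection ≤ 6373: 43 + ⌊(6373−43)/309⌋·309 = 43 + 20×309 = 6223
Count = 20 − 5 + 1 = 16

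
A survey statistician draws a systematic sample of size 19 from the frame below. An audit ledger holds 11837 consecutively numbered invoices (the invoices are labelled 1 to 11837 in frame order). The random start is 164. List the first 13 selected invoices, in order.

k = N/n = 11837/19 = 623
invoice 1: 164
invoice 2: 164 + 623 = 787
invoice 3: 787 + 623 = 1410
invoice 4: 1410 + 623 = 2033
invoice 5: 2033 + 623 = 2656
invoice 6: 2656 + 623 = 3279
invoice 7: 3279 + 623 = 3902
invoice 8: 3902 + 623 = 4525
invoice 9: 4525 + 623 = 5148
invoice 10: 5148 + 623 = 5771
invoice 11: 5771 + 623 = 6394
invoice 12: 6394 + 623 = 7017
invoice 13: 7017 + 623 = 7640

164, 787, 1410, 2033, 2656, 3279, 3902, 4525, 5148, 5771, 6394, 7017, 7640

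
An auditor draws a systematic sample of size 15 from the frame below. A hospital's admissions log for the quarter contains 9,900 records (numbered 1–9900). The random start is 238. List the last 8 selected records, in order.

k = N/n = 9900/15 = 660
8th selection = 238 + 7×660 = 4858
9th: 4858 + 660 = 5518
10th: 5518 + 660 = 6178
11th: 6178 + 660 = 6838
12th: 6838 + 660 = 7498
13th: 7498 + 660 = 8158
14th: 8158 + 660 = 8818
15th: 8818 + 660 = 9478

4858, 5518, 6178, 6838, 7498, 8158, 8818, 9478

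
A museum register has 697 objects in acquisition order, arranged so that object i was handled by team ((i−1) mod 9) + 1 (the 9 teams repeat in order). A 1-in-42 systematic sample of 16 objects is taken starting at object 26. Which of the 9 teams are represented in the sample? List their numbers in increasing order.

Consecutive selections differ by k = 42, so their team numbers differ by 42 mod 9 = 6.
gcd(42, 9) = 3, so the sample visits 9/3 = 3 distinct residues mod 9.
Start 26 is team 8; the teams hit are 2, 5, 8.

2, 5, 8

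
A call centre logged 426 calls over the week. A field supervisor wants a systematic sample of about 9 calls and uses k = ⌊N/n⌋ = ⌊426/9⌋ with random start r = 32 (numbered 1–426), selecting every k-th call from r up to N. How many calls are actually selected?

9

k = ⌊426/9⌋ = 47
Achieved size = ⌊(426 − 32)/47⌋ + 1 = ⌊394/47⌋ + 1 = 8 + 1 = 9
(last selection: 32 + 8×47 = 408 ≤ 426; next would be 455 > 426)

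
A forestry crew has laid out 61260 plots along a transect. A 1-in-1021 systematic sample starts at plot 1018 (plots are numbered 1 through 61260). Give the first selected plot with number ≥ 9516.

10207

k = 1021
Steps past start: ⌈(9516 − 1018)/1021⌉ = ⌈8498/1021⌉ = 9
Selected plot: 1018 + 9×1021 = 10207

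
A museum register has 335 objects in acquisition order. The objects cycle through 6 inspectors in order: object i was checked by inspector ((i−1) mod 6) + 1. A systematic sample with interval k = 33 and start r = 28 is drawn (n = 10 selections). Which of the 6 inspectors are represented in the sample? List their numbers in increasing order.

Consecutive selections differ by k = 33, so their inspector numbers differ by 33 mod 6 = 3.
gcd(33, 6) = 3, so the sample visits 6/3 = 2 distinct residues mod 6.
Start 28 is inspector 4; the inspectors hit are 1, 4.

1, 4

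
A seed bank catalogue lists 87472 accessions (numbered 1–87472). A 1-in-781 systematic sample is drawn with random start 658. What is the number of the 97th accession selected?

k = 781
97th selection = r + (97−1)·k = 658 + 96×781 = 658 + 74976 = 75634

75634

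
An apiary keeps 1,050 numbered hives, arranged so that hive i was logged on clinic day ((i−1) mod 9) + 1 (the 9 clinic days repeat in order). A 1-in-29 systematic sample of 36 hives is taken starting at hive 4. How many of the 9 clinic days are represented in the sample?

Consecutive selections differ by k = 29, so their clinic day numbers differ by 29 mod 9 = 2.
gcd(29, 9) = 1, so the sample visits 9/1 = 9 distinct residues mod 9.
Start 4 is clinic day 4; the clinic days hit are 1, 2, 3, 4, 5, 6, 7, 8, 9.

9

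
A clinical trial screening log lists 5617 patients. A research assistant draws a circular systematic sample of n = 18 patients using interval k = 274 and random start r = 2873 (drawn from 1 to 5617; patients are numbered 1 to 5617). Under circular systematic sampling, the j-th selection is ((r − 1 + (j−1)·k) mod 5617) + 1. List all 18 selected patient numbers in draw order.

Selection 1: 2873
Selection 2: 2873 + 274 = 3147
Selection 3: 3147 + 274 = 3421
Selection 4: 3421 + 274 = 3695
Selection 5: 3695 + 274 = 3969
Selection 6: 3969 + 274 = 4243
Selection 7: 4243 + 274 = 4517
Selection 8: 4517 + 274 = 4791
Selection 9: 4791 + 274 = 5065
Selection 10: 5065 + 274 = 5339
Selection 11: 5339 + 274 = 5613
Selection 12: 5613 + 274 = 5887 → 5887 − 5617 = 270
Selection 13: 270 + 274 = 544
Selection 14: 544 + 274 = 818
Selection 15: 818 + 274 = 1092
Selection 16: 1092 + 274 = 1366
Selection 17: 1366 + 274 = 1640
Selection 18: 1640 + 274 = 1914

2873, 3147, 3421, 3695, 3969, 4243, 4517, 4791, 5065, 5339, 5613, 270, 544, 818, 1092, 1366, 1640, 1914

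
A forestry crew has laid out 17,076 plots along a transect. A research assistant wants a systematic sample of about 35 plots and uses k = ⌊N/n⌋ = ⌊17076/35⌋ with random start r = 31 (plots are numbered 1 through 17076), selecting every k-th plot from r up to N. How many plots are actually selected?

36

k = ⌊17076/35⌋ = 487
Achieved size = ⌊(17076 − 31)/487⌋ + 1 = ⌊17045/487⌋ + 1 = 35 + 1 = 36
(last selection: 31 + 35×487 = 17076 ≤ 17076; next would be 17563 > 17076)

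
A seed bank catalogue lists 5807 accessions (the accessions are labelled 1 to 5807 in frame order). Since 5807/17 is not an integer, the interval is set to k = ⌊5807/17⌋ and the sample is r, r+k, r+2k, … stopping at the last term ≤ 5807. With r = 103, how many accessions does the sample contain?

k = ⌊5807/17⌋ = 341
Achieved size = ⌊(5807 − 103)/341⌋ + 1 = ⌊5704/341⌋ + 1 = 16 + 1 = 17
(last selection: 103 + 16×341 = 5559 ≤ 5807; next would be 5900 > 5807)

17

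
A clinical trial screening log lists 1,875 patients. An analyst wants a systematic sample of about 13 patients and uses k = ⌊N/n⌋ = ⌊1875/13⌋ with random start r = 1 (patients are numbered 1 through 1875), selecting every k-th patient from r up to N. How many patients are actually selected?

k = ⌊1875/13⌋ = 144
Achieved size = ⌊(1875 − 1)/144⌋ + 1 = ⌊1874/144⌋ + 1 = 13 + 1 = 14
(last selection: 1 + 13×144 = 1873 ≤ 1875; next would be 2017 > 1875)

14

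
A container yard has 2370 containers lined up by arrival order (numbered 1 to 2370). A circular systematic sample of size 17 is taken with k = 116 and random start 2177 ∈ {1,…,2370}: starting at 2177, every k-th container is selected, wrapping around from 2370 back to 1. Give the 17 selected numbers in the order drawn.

2177, 2293, 39, 155, 271, 387, 503, 619, 735, 851, 967, 1083, 1199, 1315, 1431, 1547, 1663

Selection 1: 2177
Selection 2: 2177 + 116 = 2293
Selection 3: 2293 + 116 = 2409 → 2409 − 2370 = 39
Selection 4: 39 + 116 = 155
Selection 5: 155 + 116 = 271
Selection 6: 271 + 116 = 387
Selection 7: 387 + 116 = 503
Selection 8: 503 + 116 = 619
Selection 9: 619 + 116 = 735
Selection 10: 735 + 116 = 851
Selection 11: 851 + 116 = 967
Selection 12: 967 + 116 = 1083
Selection 13: 1083 + 116 = 1199
Selection 14: 1199 + 116 = 1315
Selection 15: 1315 + 116 = 1431
Selection 16: 1431 + 116 = 1547
Selection 17: 1547 + 116 = 1663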